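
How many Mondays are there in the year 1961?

52

1961-01-01 is a Sunday.
The range spans 365 days (inclusive of both endpoints).
365 = 7 × 52 + 1, so there are 52 full weeks plus 1 extra day.
Each full week contributes one Monday: 52 so far.
The 1 extra day is Sunday — none qualify.
Total: 52 + 0 = 52.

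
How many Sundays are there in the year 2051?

53

January 1, 2051 is a Sunday.
From January 1, 2051 to December 31, 2051 is 365 days inclusive.
365 = 7 × 52 + 1, so there are 52 full weeks plus 1 extra day.
Each full week contributes one Sunday: 52 so far.
The 1 extra day is Sunday — 1 of them qualifies.
Total: 52 + 1 = 53.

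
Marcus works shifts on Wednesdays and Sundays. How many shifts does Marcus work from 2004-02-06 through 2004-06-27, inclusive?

2004-02-06 is a Friday.
The range spans 143 days (inclusive of both endpoints).
143 = 7 × 20 + 3, so there are 20 full weeks plus 3 extra days.
Each full week contributes 2 days from the set (Wed, Sun): 20 × 2 = 40.
The 3 extra days are Fri, Sat, Sun — 1 of them qualifies.
Total: 40 + 1 = 41.

41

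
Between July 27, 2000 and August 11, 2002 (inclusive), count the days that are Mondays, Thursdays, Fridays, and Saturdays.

427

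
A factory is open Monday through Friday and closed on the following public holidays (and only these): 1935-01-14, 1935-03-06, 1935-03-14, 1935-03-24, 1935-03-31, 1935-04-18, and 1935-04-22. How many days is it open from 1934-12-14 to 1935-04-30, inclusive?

1934-12-14 is a Friday.
From 1934-12-14 to 1935-04-30 is 138 days inclusive.
138 = 7 × 19 + 5, so there are 19 full weeks plus 5 extra days.
Each full week contributes 5 weekdays (Mon–Fri): 19 × 5 = 95.
The 5 extra days are Fri, Sat, Sun, Mon, Tue — 3 of them qualify.
Total: 95 + 3 = 98.
Holidays: 1935-01-14 (Mon); 1935-03-06 (Wed); 1935-03-14 (Thu); 1935-03-24 (Sun); 1935-03-31 (Sun); 1935-04-18 (Thu); 1935-04-22 (Mon).
5 of the 7 holidays fall on weekdays; the rest are weekends and were already excluded.
Business days: 98 − 5 = 93.

93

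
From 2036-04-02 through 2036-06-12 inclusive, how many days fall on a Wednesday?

2036-04-02 is a Wednesday.
That's 72 days from start to end, counting both.
72 = 7 × 10 + 2, so there are 10 full weeks plus 2 extra days.
Each full week contributes one Wednesday: 10 so far.
The 2 extra days are Wednesday, Thursday — 1 of them qualifies.
Total: 10 + 1 = 11.

11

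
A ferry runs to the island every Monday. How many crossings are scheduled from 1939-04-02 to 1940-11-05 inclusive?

84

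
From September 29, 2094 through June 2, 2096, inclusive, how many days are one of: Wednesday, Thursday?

176

September 29, 2094 is a Wednesday.
From September 29, 2094 to June 2, 2096 is 613 days inclusive.
613 = 7 × 87 + 4, so there are 87 full weeks plus 4 extra days.
Each full week contributes 2 days from the set (Wed, Thu): 87 × 2 = 174.
The 4 extra days are Wednesday, Thursday, Friday, Saturday — 2 of them qualify.
Total: 174 + 2 = 176.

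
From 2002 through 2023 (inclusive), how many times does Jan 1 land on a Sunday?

4

Day of week of January 1 in each year:
2002: Tue, 2003: Wed, 2004: Thu, 2005: Sat, 2006: Sun ✓, 2007: Mon, 2008: Tue, 2009: Thu, 2010: Fri, 2011: Sat, 2012: Sun ✓, 2013: Tue, 2014: Wed, 2015: Thu, 2016: Fri, 2017: Sun ✓, 2018: Mon, 2019: Tue, 2020: Wed, 2021: Fri, 2022: Sat, 2023: Sun ✓
Sundays: 2006, 2012, 2017, 2023.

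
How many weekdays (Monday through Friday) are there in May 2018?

23

May 1, 2018 is a Tuesday.
The range spans 31 days (inclusive of both endpoints).
31 = 7 × 4 + 3, so there are 4 full weeks plus 3 extra days.
Each full week contributes 5 weekdays (Mon–Fri): 4 × 5 = 20.
The 3 extra days are Tuesday, Wednesday, Thursday — 3 of them qualify.
Total: 20 + 3 = 23.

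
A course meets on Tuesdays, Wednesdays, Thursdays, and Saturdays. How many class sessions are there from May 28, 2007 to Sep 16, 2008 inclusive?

May 28, 2007 is a Monday.
From May 28, 2007 to Sep 16, 2008 is 478 days inclusive.
478 = 7 × 68 + 2, so there are 68 full weeks plus 2 extra days.
Each full week contributes 4 days from the set (Tue, Wed, Thu, Sat): 68 × 4 = 272.
The 2 extra days are Monday, Tuesday — 1 of them qualifies.
Total: 272 + 1 = 273.

273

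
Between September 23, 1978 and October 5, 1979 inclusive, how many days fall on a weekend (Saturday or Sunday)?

September 23, 1978 is a Saturday.
That's 378 days from start to end, counting both.
378 = 7 × 54, so the span is exactly 54 full weeks.
Each full week contributes 2 weekend days (Sat, Sun): 54 × 2 = 108.

108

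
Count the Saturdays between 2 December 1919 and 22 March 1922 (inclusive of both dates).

120 Saturdays

2 December 1919 is a Tuesday.
The range spans 842 days (inclusive of both endpoints).
842 = 7 × 120 + 2, so there are 120 full weeks plus 2 extra days.
Each full week contributes one Saturday: 120 so far.
The 2 extra days are Tuesday, Wednesday — none qualify.
Total: 120 + 0 = 120.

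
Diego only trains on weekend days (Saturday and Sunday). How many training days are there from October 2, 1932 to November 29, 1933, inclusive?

121

October 2, 1932 is a Sunday.
That's 424 days from start to end, counting both.
424 = 7 × 60 + 4, so there are 60 full weeks plus 4 extra days.
Each full week contributes 2 weekend days (Sat, Sun): 60 × 2 = 120.
The 4 extra days are Sunday, Monday, Tuesday, Wednesday — 1 of them qualifies.
Total: 120 + 1 = 121.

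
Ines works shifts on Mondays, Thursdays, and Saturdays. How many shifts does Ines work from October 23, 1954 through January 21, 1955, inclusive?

39

October 23, 1954 is a Saturday.
From October 23, 1954 to January 21, 1955 is 91 days inclusive.
91 = 7 × 13, so the span is exactly 13 full weeks.
Each full week contributes 3 days from the set (Mon, Thu, Sat): 13 × 3 = 39.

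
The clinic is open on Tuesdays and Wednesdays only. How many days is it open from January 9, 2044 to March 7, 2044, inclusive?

16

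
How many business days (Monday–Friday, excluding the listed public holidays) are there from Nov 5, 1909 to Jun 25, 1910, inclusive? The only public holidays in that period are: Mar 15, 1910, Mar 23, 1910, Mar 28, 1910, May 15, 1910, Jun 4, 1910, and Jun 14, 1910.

Nov 5, 1909 is a Friday.
The range spans 233 days (inclusive of both endpoints).
233 = 7 × 33 + 2, so there are 33 full weeks plus 2 extra days.
Each full week contributes 5 weekdays (Mon–Fri): 33 × 5 = 165.
The 2 extra days are Friday, Saturday — 1 of them qualifies.
Total: 165 + 1 = 166.
Holidays: Mar 15, 1910 (Tue); Mar 23, 1910 (Wed); Mar 28, 1910 (Mon); May 15, 1910 (Sun); Jun 4, 1910 (Sat); Jun 14, 1910 (Tue).
4 of the 6 holidays fall on weekdays; the rest are weekends and were already excluded.
Business days: 166 − 4 = 162.

162 business days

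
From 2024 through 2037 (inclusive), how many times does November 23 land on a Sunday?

Day of week of November 23 in each year:
2024: Sat, 2025: Sun ✓, 2026: Mon, 2027: Tue, 2028: Thu, 2029: Fri, 2030: Sat, 2031: Sun ✓, 2032: Tue, 2033: Wed, 2034: Thu, 2035: Fri, 2036: Sun ✓, 2037: Mon
Sundays: 2025, 2031, 2036.

3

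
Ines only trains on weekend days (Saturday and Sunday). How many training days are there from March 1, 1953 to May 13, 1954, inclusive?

March 1, 1953 is a Sunday.
The range spans 439 days (inclusive of both endpoints).
439 = 7 × 62 + 5, so there are 62 full weeks plus 5 extra days.
Each full week contributes 2 weekend days (Sat, Sun): 62 × 2 = 124.
The 5 extra days are Sun, Mon, Tue, Wed, Thu — 1 of them qualifies.
Total: 124 + 1 = 125.

125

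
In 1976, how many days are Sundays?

1 January 1976 is a Thursday.
The range spans 366 days (inclusive of both endpoints).
366 = 7 × 52 + 2, so there are 52 full weeks plus 2 extra days.
Each full week contributes one Sunday: 52 so far.
The 2 extra days are Thu, Fri — none qualify.
Total: 52 + 0 = 52.

52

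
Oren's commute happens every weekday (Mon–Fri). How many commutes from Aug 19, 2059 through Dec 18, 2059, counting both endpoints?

Aug 19, 2059 is a Tuesday.
The range spans 122 days (inclusive of both endpoints).
122 = 7 × 17 + 3, so there are 17 full weeks plus 3 extra days.
Each full week contributes 5 weekdays (Mon–Fri): 17 × 5 = 85.
The 3 extra days are Tue, Wed, Thu — 3 of them qualify.
Total: 85 + 3 = 88.

88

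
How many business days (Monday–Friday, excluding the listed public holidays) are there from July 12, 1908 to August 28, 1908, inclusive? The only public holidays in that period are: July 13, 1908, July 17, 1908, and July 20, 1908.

32 business days

July 12, 1908 is a Sunday.
From July 12, 1908 to August 28, 1908 is 48 days inclusive.
48 = 7 × 6 + 6, so there are 6 full weeks plus 6 extra days.
Each full week contributes 5 weekdays (Mon–Fri): 6 × 5 = 30.
The 6 extra days are Sunday, Monday, Tuesday, Wednesday, Thursday, Friday — 5 of them qualify.
Total: 30 + 5 = 35.
Holidays: July 13, 1908 (Mon); July 17, 1908 (Fri); July 20, 1908 (Mon).
All 3 holidays fall on weekdays, so subtract 3.
Business days: 35 − 3 = 32.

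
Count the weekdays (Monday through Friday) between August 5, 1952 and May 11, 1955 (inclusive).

August 5, 1952 is a Tuesday.
From August 5, 1952 to May 11, 1955 is 1010 days inclusive.
1010 = 7 × 144 + 2, so there are 144 full weeks plus 2 extra days.
Each full week contributes 5 weekdays (Mon–Fri): 144 × 5 = 720.
The 2 extra days are Tuesday, Wednesday — 2 of them qualify.
Total: 720 + 2 = 722.

722 weekdays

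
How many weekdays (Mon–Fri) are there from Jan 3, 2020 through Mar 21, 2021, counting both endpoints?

Jan 3, 2020 is a Friday.
That's 444 days from start to end, counting both.
444 = 7 × 63 + 3, so there are 63 full weeks plus 3 extra days.
Each full week contributes 5 weekdays (Mon–Fri): 63 × 5 = 315.
The 3 extra days are Fri, Sat, Sun — 1 of them qualifies.
Total: 315 + 1 = 316.

316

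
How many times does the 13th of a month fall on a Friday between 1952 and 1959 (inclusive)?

Friday-the-13ths by year:
1952: Jun
1953: Feb, Mar, Nov
1954: Aug
1955: May
1956: Jan, Apr, Jul
1957: Sep, Dec
1958: Jun
1959: Feb, Mar, Nov

15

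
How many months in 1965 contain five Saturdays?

A month has five Saturdays exactly when Saturday falls within its first (length − 28) days.
Jan: 31 days, starts Fri → 5 of Fri, Sat, Sun ✓
Feb: 28 days, starts Mon → 5 of (none)
Mar: 31 days, starts Mon → 5 of Mon, Tue, Wed
Apr: 30 days, starts Thu → 5 of Thu, Fri
May: 31 days, starts Sat → 5 of Sat, Sun, Mon ✓
Jun: 30 days, starts Tue → 5 of Tue, Wed
Jul: 31 days, starts Thu → 5 of Thu, Fri, Sat ✓
Aug: 31 days, starts Sun → 5 of Sun, Mon, Tue
Sep: 30 days, starts Wed → 5 of Wed, Thu
Oct: 31 days, starts Fri → 5 of Fri, Sat, Sun ✓
Nov: 30 days, starts Mon → 5 of Mon, Tue
Dec: 31 days, starts Wed → 5 of Wed, Thu, Fri
Months with five Saturdays: Jan, May, Jul, Oct.

4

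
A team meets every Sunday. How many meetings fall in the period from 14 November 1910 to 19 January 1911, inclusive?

9 Sundays

14 November 1910 is a Monday.
From 14 November 1910 to 19 January 1911 is 67 days inclusive.
67 = 7 × 9 + 4, so there are 9 full weeks plus 4 extra days.
Each full week contributes one Sunday: 9 so far.
The 4 extra days are Monday, Tuesday, Wednesday, Thursday — none qualify.
Total: 9 + 0 = 9.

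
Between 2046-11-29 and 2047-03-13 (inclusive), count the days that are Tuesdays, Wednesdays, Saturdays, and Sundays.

60

2046-11-29 is a Thursday.
That's 105 days from start to end, counting both.
105 = 7 × 15, so the span is exactly 15 full weeks.
Each full week contributes 4 days from the set (Tue, Wed, Sat, Sun): 15 × 4 = 60.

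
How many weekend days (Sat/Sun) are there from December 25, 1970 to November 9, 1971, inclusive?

December 25, 1970 is a Friday.
From December 25, 1970 to November 9, 1971 is 320 days inclusive.
320 = 7 × 45 + 5, so there are 45 full weeks plus 5 extra days.
Each full week contributes 2 weekend days (Sat, Sun): 45 × 2 = 90.
The 5 extra days are Fri, Sat, Sun, Mon, Tue — 2 of them qualify.
Total: 90 + 2 = 92.

92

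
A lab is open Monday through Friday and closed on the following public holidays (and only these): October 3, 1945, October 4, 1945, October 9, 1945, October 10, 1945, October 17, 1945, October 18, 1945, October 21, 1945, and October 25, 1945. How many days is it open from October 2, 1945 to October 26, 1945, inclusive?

12 business days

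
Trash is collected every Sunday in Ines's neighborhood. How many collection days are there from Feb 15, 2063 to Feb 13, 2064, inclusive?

Feb 15, 2063 is a Thursday.
That's 364 days from start to end, counting both.
364 = 7 × 52, so the span is exactly 52 full weeks.
Each full week contributes one Sunday: 52 so far.

52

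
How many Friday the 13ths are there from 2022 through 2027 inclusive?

10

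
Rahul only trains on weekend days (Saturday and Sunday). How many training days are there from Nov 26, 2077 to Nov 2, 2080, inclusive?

307

Nov 26, 2077 is a Friday.
The range spans 1073 days (inclusive of both endpoints).
1073 = 7 × 153 + 2, so there are 153 full weeks plus 2 extra days.
Each full week contributes 2 weekend days (Sat, Sun): 153 × 2 = 306.
The 2 extra days are Friday, Saturday — 1 of them qualifies.
Total: 306 + 1 = 307.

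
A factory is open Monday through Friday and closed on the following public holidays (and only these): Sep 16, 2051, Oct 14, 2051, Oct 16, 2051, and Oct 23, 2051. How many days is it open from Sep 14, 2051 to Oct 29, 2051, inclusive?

30

Sep 14, 2051 is a Thursday.
The range spans 46 days (inclusive of both endpoints).
46 = 7 × 6 + 4, so there are 6 full weeks plus 4 extra days.
Each full week contributes 5 weekdays (Mon–Fri): 6 × 5 = 30.
The 4 extra days are Thursday, Friday, Saturday, Sunday — 2 of them qualify.
Total: 30 + 2 = 32.
Holidays: Sep 16, 2051 (Sat); Oct 14, 2051 (Sat); Oct 16, 2051 (Mon); Oct 23, 2051 (Mon).
2 of the 4 holidays fall on weekdays; the rest are weekends and were already excluded.
Business days: 32 − 2 = 30.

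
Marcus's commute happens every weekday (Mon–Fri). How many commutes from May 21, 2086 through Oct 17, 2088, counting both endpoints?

629

May 21, 2086 is a Tuesday.
The range spans 881 days (inclusive of both endpoints).
881 = 7 × 125 + 6, so there are 125 full weeks plus 6 extra days.
Each full week contributes 5 weekdays (Mon–Fri): 125 × 5 = 625.
The 6 extra days are Tuesday, Wednesday, Thursday, Friday, Saturday, Sunday — 4 of them qualify.
Total: 625 + 4 = 629.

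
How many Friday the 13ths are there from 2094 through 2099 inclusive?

11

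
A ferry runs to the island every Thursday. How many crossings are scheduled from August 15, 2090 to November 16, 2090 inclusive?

August 15, 2090 is a Tuesday.
The range spans 94 days (inclusive of both endpoints).
94 = 7 × 13 + 3, so there are 13 full weeks plus 3 extra days.
Each full week contributes one Thursday: 13 so far.
The 3 extra days are Tuesday, Wednesday, Thursday — 1 of them qualifies.
Total: 13 + 1 = 14.

14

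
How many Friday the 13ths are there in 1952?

1

The 13th falls on a Friday when the month's 13th has weekday Fri.
Jan 13 is Sun; Feb 13 is Wed; Mar 13 is Thu; Apr 13 is Sun; May 13 is Tue; Jun 13 is Fri ✓; Jul 13 is Sun; Aug 13 is Wed; Sep 13 is Sat; Oct 13 is Mon; Nov 13 is Thu; Dec 13 is Sat.
Friday the 13ths: Jun.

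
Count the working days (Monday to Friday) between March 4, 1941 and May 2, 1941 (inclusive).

44

March 4, 1941 is a Tuesday.
From March 4, 1941 to May 2, 1941 is 60 days inclusive.
60 = 7 × 8 + 4, so there are 8 full weeks plus 4 extra days.
Each full week contributes 5 weekdays (Mon–Fri): 8 × 5 = 40.
The 4 extra days are Tue, Wed, Thu, Fri — 4 of them qualify.
Total: 40 + 4 = 44.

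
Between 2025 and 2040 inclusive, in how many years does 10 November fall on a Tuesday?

2

Day of week of November 10 in each year:
2025: Mon, 2026: Tue ✓, 2027: Wed, 2028: Fri, 2029: Sat, 2030: Sun, 2031: Mon, 2032: Wed, 2033: Thu, 2034: Fri, 2035: Sat, 2036: Mon, 2037: Tue ✓, 2038: Wed, 2039: Thu, 2040: Sat
Tuesdays: 2026, 2037.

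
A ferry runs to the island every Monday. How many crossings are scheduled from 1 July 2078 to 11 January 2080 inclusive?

1 July 2078 is a Friday.
That's 560 days from start to end, counting both.
560 = 7 × 80, so the span is exactly 80 full weeks.
Each full week contributes one Monday: 80 so far.

80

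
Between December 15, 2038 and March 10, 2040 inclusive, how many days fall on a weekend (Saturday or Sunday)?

129

December 15, 2038 is a Wednesday.
From December 15, 2038 to March 10, 2040 is 452 days inclusive.
452 = 7 × 64 + 4, so there are 64 full weeks plus 4 extra days.
Each full week contributes 2 weekend days (Sat, Sun): 64 × 2 = 128.
The 4 extra days are Wed, Thu, Fri, Sat — 1 of them qualifies.
Total: 128 + 1 = 129.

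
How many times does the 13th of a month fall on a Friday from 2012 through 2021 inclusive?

Friday-the-13ths by year:
2012: Jan, Apr, Jul
2013: Sep, Dec
2014: Jun
2015: Feb, Mar, Nov
2016: May
2017: Jan, Oct
2018: Apr, Jul
2019: Sep, Dec
2020: Mar, Nov
2021: Aug

19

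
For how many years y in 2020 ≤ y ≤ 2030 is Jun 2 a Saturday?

1

Day of week of June 2 in each year:
2020: Tue, 2021: Wed, 2022: Thu, 2023: Fri, 2024: Sun, 2025: Mon, 2026: Tue, 2027: Wed, 2028: Fri, 2029: Sat ✓, 2030: Sun
Saturdays: 2029.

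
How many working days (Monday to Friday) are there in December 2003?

23

December 1, 2003 is a Monday.
That's 31 days from start to end, counting both.
31 = 7 × 4 + 3, so there are 4 full weeks plus 3 extra days.
Each full week contributes 5 weekdays (Mon–Fri): 4 × 5 = 20.
The 3 extra days are Mon, Tue, Wed — 3 of them qualify.
Total: 20 + 3 = 23.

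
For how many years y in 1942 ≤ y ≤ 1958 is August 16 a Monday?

3

Day of week of August 16 in each year:
1942: Sun, 1943: Mon ✓, 1944: Wed, 1945: Thu, 1946: Fri, 1947: Sat, 1948: Mon ✓, 1949: Tue, 1950: Wed, 1951: Thu, 1952: Sat, 1953: Sun, 1954: Mon ✓, 1955: Tue, 1956: Thu, 1957: Fri, 1958: Sat
Mondays: 1943, 1948, 1954.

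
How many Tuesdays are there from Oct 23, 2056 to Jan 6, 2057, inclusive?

11

Oct 23, 2056 is a Monday.
From Oct 23, 2056 to Jan 6, 2057 is 76 days inclusive.
76 = 7 × 10 + 6, so there are 10 full weeks plus 6 extra days.
Each full week contributes one Tuesday: 10 so far.
The 6 extra days are Mon, Tue, Wed, Thu, Fri, Sat — 1 of them qualifies.
Total: 10 + 1 = 11.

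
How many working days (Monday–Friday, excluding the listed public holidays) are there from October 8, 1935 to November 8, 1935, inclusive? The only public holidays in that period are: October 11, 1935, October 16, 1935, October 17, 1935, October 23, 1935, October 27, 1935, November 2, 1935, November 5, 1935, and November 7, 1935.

18 working days

October 8, 1935 is a Tuesday.
From October 8, 1935 to November 8, 1935 is 32 days inclusive.
32 = 7 × 4 + 4, so there are 4 full weeks plus 4 extra days.
Each full week contributes 5 weekdays (Mon–Fri): 4 × 5 = 20.
The 4 extra days are Tue, Wed, Thu, Fri — 4 of them qualify.
Total: 20 + 4 = 24.
Holidays: October 11, 1935 (Fri); October 16, 1935 (Wed); October 17, 1935 (Thu); October 23, 1935 (Wed); October 27, 1935 (Sun); November 2, 1935 (Sat); November 5, 1935 (Tue); November 7, 1935 (Thu).
6 of the 8 holidays fall on weekdays; the rest are weekends and were already excluded.
Business days: 24 − 6 = 18.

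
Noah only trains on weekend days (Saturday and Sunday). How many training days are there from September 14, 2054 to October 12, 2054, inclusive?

8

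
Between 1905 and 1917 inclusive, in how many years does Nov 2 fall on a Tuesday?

2

Day of week of November 2 in each year:
1905: Thu, 1906: Fri, 1907: Sat, 1908: Mon, 1909: Tue ✓, 1910: Wed, 1911: Thu, 1912: Sat, 1913: Sun, 1914: Mon, 1915: Tue ✓, 1916: Thu, 1917: Fri
Tuesdays: 1909, 1915.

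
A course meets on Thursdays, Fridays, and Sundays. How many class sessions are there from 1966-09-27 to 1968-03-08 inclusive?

227

1966-09-27 is a Tuesday.
From 1966-09-27 to 1968-03-08 is 529 days inclusive.
529 = 7 × 75 + 4, so there are 75 full weeks plus 4 extra days.
Each full week contributes 3 days from the set (Thu, Fri, Sun): 75 × 3 = 225.
The 4 extra days are Tuesday, Wednesday, Thursday, Friday — 2 of them qualify.
Total: 225 + 2 = 227.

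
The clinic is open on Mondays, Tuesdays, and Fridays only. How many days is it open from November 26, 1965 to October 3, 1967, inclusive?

291

November 26, 1965 is a Friday.
That's 677 days from start to end, counting both.
677 = 7 × 96 + 5, so there are 96 full weeks plus 5 extra days.
Each full week contributes 3 days from the set (Mon, Tue, Fri): 96 × 3 = 288.
The 5 extra days are Fri, Sat, Sun, Mon, Tue — 3 of them qualify.
Total: 288 + 3 = 291.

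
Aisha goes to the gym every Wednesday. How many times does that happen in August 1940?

4

1940-08-01 is a Thursday.
That's 31 days from start to end, counting both.
31 = 7 × 4 + 3, so there are 4 full weeks plus 3 extra days.
Each full week contributes one Wednesday: 4 so far.
The 3 extra days are Thursday, Friday, Saturday — none qualify.
Total: 4 + 0 = 4.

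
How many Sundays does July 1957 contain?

4

Jul 1, 1957 is a Monday.
The range spans 31 days (inclusive of both endpoints).
31 = 7 × 4 + 3, so there are 4 full weeks plus 3 extra days.
Each full week contributes one Sunday: 4 so far.
The 3 extra days are Monday, Tuesday, Wednesday — none qualify.
Total: 4 + 0 = 4.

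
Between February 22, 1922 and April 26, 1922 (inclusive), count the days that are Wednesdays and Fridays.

February 22, 1922 is a Wednesday.
That's 64 days from start to end, counting both.
64 = 7 × 9 + 1, so there are 9 full weeks plus 1 extra day.
Each full week contributes 2 days from the set (Wed, Fri): 9 × 2 = 18.
The 1 extra day is Wed — 1 of them qualifies.
Total: 18 + 1 = 19.

19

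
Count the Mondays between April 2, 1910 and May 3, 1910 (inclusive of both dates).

5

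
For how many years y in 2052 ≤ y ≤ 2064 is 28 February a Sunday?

1

Day of week of February 28 in each year:
2052: Wed, 2053: Fri, 2054: Sat, 2055: Sun ✓, 2056: Mon, 2057: Wed, 2058: Thu, 2059: Fri, 2060: Sat, 2061: Mon, 2062: Tue, 2063: Wed, 2064: Thu
Sundays: 2055.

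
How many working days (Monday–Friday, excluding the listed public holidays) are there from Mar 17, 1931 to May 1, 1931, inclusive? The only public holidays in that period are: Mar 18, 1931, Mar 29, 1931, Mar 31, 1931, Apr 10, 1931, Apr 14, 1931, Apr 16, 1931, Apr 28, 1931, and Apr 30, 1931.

Mar 17, 1931 is a Tuesday.
The range spans 46 days (inclusive of both endpoints).
46 = 7 × 6 + 4, so there are 6 full weeks plus 4 extra days.
Each full week contributes 5 weekdays (Mon–Fri): 6 × 5 = 30.
The 4 extra days are Tuesday, Wednesday, Thursday, Friday — 4 of them qualify.
Total: 30 + 4 = 34.
Holidays: Mar 18, 1931 (Wed); Mar 29, 1931 (Sun); Mar 31, 1931 (Tue); Apr 10, 1931 (Fri); Apr 14, 1931 (Tue); Apr 16, 1931 (Thu); Apr 28, 1931 (Tue); Apr 30, 1931 (Thu).
7 of the 8 holidays fall on weekdays; the rest are weekends and were already excluded.
Business days: 34 − 7 = 27.

27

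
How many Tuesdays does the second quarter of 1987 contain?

13

April 1, 1987 is a Wednesday.
That's 91 days from start to end, counting both.
91 = 7 × 13, so the span is exactly 13 full weeks.
Each full week contributes one Tuesday: 13 so far.
Total: 13.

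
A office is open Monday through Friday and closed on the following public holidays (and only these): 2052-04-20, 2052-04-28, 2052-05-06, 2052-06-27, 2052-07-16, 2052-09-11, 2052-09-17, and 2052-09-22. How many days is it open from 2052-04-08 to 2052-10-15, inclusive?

2052-04-08 is a Monday.
That's 191 days from start to end, counting both.
191 = 7 × 27 + 2, so there are 27 full weeks plus 2 extra days.
Each full week contributes 5 weekdays (Mon–Fri): 27 × 5 = 135.
The 2 extra days are Mon, Tue — 2 of them qualify.
Total: 135 + 2 = 137.
Holidays: 2052-04-20 (Sat); 2052-04-28 (Sun); 2052-05-06 (Mon); 2052-06-27 (Thu); 2052-07-16 (Tue); 2052-09-11 (Wed); 2052-09-17 (Tue); 2052-09-22 (Sun).
5 of the 8 holidays fall on weekdays; the rest are weekends and were already excluded.
Business days: 137 − 5 = 132.

132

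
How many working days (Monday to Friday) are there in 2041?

2041-01-01 is a Tuesday.
That's 365 days from start to end, counting both.
365 = 7 × 52 + 1, so there are 52 full weeks plus 1 extra day.
Each full week contributes 5 weekdays (Mon–Fri): 52 × 5 = 260.
The 1 extra day is Tuesday — 1 of them qualifies.
Total: 260 + 1 = 261.

261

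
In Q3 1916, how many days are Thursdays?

13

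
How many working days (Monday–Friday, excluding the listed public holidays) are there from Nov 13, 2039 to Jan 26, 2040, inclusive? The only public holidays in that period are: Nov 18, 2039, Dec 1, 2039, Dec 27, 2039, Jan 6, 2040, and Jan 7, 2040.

Nov 13, 2039 is a Sunday.
The range spans 75 days (inclusive of both endpoints).
75 = 7 × 10 + 5, so there are 10 full weeks plus 5 extra days.
Each full week contributes 5 weekdays (Mon–Fri): 10 × 5 = 50.
The 5 extra days are Sunday, Monday, Tuesday, Wednesday, Thursday — 4 of them qualify.
Total: 50 + 4 = 54.
Holidays: Nov 18, 2039 (Fri); Dec 1, 2039 (Thu); Dec 27, 2039 (Tue); Jan 6, 2040 (Fri); Jan 7, 2040 (Sat).
4 of the 5 holidays fall on weekdays; the rest are weekends and were already excluded.
Business days: 54 − 4 = 50.

50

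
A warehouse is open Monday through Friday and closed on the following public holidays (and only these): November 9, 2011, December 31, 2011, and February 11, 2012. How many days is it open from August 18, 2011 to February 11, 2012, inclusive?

August 18, 2011 is a Thursday.
The range spans 178 days (inclusive of both endpoints).
178 = 7 × 25 + 3, so there are 25 full weeks plus 3 extra days.
Each full week contributes 5 weekdays (Mon–Fri): 25 × 5 = 125.
The 3 extra days are Thursday, Friday, Saturday — 2 of them qualify.
Total: 125 + 2 = 127.
Holidays: November 9, 2011 (Wed); December 31, 2011 (Sat); February 11, 2012 (Sat).
1 of the 3 holidays fall on weekdays; the rest are weekends and were already excluded.
Business days: 127 − 1 = 126.

126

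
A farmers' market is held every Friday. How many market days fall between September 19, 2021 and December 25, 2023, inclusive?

118 Fridays

September 19, 2021 is a Sunday.
The range spans 828 days (inclusive of both endpoints).
828 = 7 × 118 + 2, so there are 118 full weeks plus 2 extra days.
Each full week contributes one Friday: 118 so far.
The 2 extra days are Sunday, Monday — none qualify.
Total: 118 + 0 = 118.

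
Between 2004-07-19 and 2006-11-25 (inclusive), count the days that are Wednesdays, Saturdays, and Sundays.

368

2004-07-19 is a Monday.
From 2004-07-19 to 2006-11-25 is 860 days inclusive.
860 = 7 × 122 + 6, so there are 122 full weeks plus 6 extra days.
Each full week contributes 3 days from the set (Wed, Sat, Sun): 122 × 3 = 366.
The 6 extra days are Monday, Tuesday, Wednesday, Thursday, Friday, Saturday — 2 of them qualify.
Total: 366 + 2 = 368.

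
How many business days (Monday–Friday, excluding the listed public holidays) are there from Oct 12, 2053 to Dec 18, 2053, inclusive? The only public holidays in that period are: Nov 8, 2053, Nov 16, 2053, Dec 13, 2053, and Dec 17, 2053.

Oct 12, 2053 is a Sunday.
From Oct 12, 2053 to Dec 18, 2053 is 68 days inclusive.
68 = 7 × 9 + 5, so there are 9 full weeks plus 5 extra days.
Each full week contributes 5 weekdays (Mon–Fri): 9 × 5 = 45.
The 5 extra days are Sunday, Monday, Tuesday, Wednesday, Thursday — 4 of them qualify.
Total: 45 + 4 = 49.
Holidays: Nov 8, 2053 (Sat); Nov 16, 2053 (Sun); Dec 13, 2053 (Sat); Dec 17, 2053 (Wed).
1 of the 4 holidays fall on weekdays; the rest are weekends and were already excluded.
Business days: 49 − 1 = 48.

48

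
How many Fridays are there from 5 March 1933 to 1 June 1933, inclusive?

5 March 1933 is a Sunday.
The range spans 89 days (inclusive of both endpoints).
89 = 7 × 12 + 5, so there are 12 full weeks plus 5 extra days.
Each full week contributes one Friday: 12 so far.
The 5 extra days are Sunday, Monday, Tuesday, Wednesday, Thursday — none qualify.
Total: 12 + 0 = 12.

12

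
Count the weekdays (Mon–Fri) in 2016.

261 weekdays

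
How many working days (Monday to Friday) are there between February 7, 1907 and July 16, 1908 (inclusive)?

February 7, 1907 is a Thursday.
That's 526 days from start to end, counting both.
526 = 7 × 75 + 1, so there are 75 full weeks plus 1 extra day.
Each full week contributes 5 weekdays (Mon–Fri): 75 × 5 = 375.
The 1 extra day is Thursday — 1 of them qualifies.
Total: 375 + 1 = 376.

376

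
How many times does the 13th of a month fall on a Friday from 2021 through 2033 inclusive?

20

Friday-the-13ths by year:
2021: Aug
2022: May
2023: Jan, Oct
2024: Sep, Dec
2025: Jun
2026: Feb, Mar, Nov
2027: Aug
2028: Oct
2029: Apr, Jul
2030: Sep, Dec
2031: Jun
2032: Feb, Aug
2033: May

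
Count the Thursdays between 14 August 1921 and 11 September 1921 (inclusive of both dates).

14 August 1921 is a Sunday.
From 14 August 1921 to 11 September 1921 is 29 days inclusive.
29 = 7 × 4 + 1, so there are 4 full weeks plus 1 extra day.
Each full week contributes one Thursday: 4 so far.
The 1 extra day is Sunday — none qualify.
Total: 4 + 0 = 4.

4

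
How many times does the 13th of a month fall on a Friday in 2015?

3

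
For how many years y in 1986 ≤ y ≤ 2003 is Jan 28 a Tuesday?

Day of week of January 28 in each year:
1986: Tue ✓, 1987: Wed, 1988: Thu, 1989: Sat, 1990: Sun, 1991: Mon, 1992: Tue ✓, 1993: Thu, 1994: Fri, 1995: Sat, 1996: Sun, 1997: Tue ✓, 1998: Wed, 1999: Thu, 2000: Fri, 2001: Sun, 2002: Mon, 2003: Tue ✓
Tuesdays: 1986, 1992, 1997, 2003.

4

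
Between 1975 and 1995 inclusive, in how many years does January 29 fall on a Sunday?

4

Day of week of January 29 in each year:
1975: Wed, 1976: Thu, 1977: Sat, 1978: Sun ✓, 1979: Mon, 1980: Tue, 1981: Thu, 1982: Fri, 1983: Sat, 1984: Sun ✓, 1985: Tue, 1986: Wed, 1987: Thu, 1988: Fri, 1989: Sun ✓, 1990: Mon, 1991: Tue, 1992: Wed, 1993: Fri, 1994: Sat, 1995: Sun ✓
Sundays: 1978, 1984, 1989, 1995.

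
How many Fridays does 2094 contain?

January 1, 2094 is a Friday.
That's 365 days from start to end, counting both.
365 = 7 × 52 + 1, so there are 52 full weeks plus 1 extra day.
Each full week contributes one Friday: 52 so far.
The 1 extra day is Friday — 1 of them qualifies.
Total: 52 + 1 = 53.

53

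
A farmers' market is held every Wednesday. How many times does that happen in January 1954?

4

1954-01-01 is a Friday.
The range spans 31 days (inclusive of both endpoints).
31 = 7 × 4 + 3, so there are 4 full weeks plus 3 extra days.
Each full week contributes one Wednesday: 4 so far.
The 3 extra days are Friday, Saturday, Sunday — none qualify.
Total: 4 + 0 = 4.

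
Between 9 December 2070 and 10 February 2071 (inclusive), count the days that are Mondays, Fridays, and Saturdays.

27

9 December 2070 is a Tuesday.
The range spans 64 days (inclusive of both endpoints).
64 = 7 × 9 + 1, so there are 9 full weeks plus 1 extra day.
Each full week contributes 3 days from the set (Mon, Fri, Sat): 9 × 3 = 27.
The 1 extra day is Tuesday — none qualify.
Total: 27 + 0 = 27.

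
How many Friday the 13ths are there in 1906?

2

The 13th falls on a Friday when the month's 13th has weekday Fri.
Jan 13 is Sat; Feb 13 is Tue; Mar 13 is Tue; Apr 13 is Fri ✓; May 13 is Sun; Jun 13 is Wed; Jul 13 is Fri ✓; Aug 13 is Mon; Sep 13 is Thu; Oct 13 is Sat; Nov 13 is Tue; Dec 13 is Thu.
Friday the 13ths: Apr, Jul.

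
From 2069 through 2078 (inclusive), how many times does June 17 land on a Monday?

2

Day of week of June 17 in each year:
2069: Mon ✓, 2070: Tue, 2071: Wed, 2072: Fri, 2073: Sat, 2074: Sun, 2075: Mon ✓, 2076: Wed, 2077: Thu, 2078: Fri
Mondays: 2069, 2075.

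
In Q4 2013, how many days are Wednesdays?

13

Oct 1, 2013 is a Tuesday.
The range spans 92 days (inclusive of both endpoints).
92 = 7 × 13 + 1, so there are 13 full weeks plus 1 extra day.
Each full week contributes one Wednesday: 13 so far.
The 1 extra day is Tue — none qualify.
Total: 13 + 0 = 13.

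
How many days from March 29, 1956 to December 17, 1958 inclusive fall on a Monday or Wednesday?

284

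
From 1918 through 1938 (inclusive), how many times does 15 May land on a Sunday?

4

Day of week of May 15 in each year:
1918: Wed, 1919: Thu, 1920: Sat, 1921: Sun ✓, 1922: Mon, 1923: Tue, 1924: Thu, 1925: Fri, 1926: Sat, 1927: Sun ✓, 1928: Tue, 1929: Wed, 1930: Thu, 1931: Fri, 1932: Sun ✓, 1933: Mon, 1934: Tue, 1935: Wed, 1936: Fri, 1937: Sat, 1938: Sun ✓
Sundays: 1921, 1927, 1932, 1938.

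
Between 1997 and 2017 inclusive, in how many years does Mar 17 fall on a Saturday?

3

Day of week of March 17 in each year:
1997: Mon, 1998: Tue, 1999: Wed, 2000: Fri, 2001: Sat ✓, 2002: Sun, 2003: Mon, 2004: Wed, 2005: Thu, 2006: Fri, 2007: Sat ✓, 2008: Mon, 2009: Tue, 2010: Wed, 2011: Thu, 2012: Sat ✓, 2013: Sun, 2014: Mon, 2015: Tue, 2016: Thu, 2017: Fri
Saturdays: 2001, 2007, 2012.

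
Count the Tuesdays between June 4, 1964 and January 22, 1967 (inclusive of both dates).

June 4, 1964 is a Thursday.
The range spans 963 days (inclusive of both endpoints).
963 = 7 × 137 + 4, so there are 137 full weeks plus 4 extra days.
Each full week contributes one Tuesday: 137 so far.
The 4 extra days are Thursday, Friday, Saturday, Sunday — none qualify.
Total: 137 + 0 = 137.

137 Tuesdays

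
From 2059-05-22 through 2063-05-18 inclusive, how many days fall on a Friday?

209 Fridays

2059-05-22 is a Thursday.
The range spans 1458 days (inclusive of both endpoints).
1458 = 7 × 208 + 2, so there are 208 full weeks plus 2 extra days.
Each full week contributes one Friday: 208 so far.
The 2 extra days are Thursday, Friday — 1 of them qualifies.
Total: 208 + 1 = 209.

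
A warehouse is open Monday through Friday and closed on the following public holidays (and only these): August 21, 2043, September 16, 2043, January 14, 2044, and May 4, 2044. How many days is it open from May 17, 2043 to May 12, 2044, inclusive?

May 17, 2043 is a Sunday.
That's 362 days from start to end, counting both.
362 = 7 × 51 + 5, so there are 51 full weeks plus 5 extra days.
Each full week contributes 5 weekdays (Mon–Fri): 51 × 5 = 255.
The 5 extra days are Sun, Mon, Tue, Wed, Thu — 4 of them qualify.
Total: 255 + 4 = 259.
Holidays: August 21, 2043 (Fri); September 16, 2043 (Wed); January 14, 2044 (Thu); May 4, 2044 (Wed).
All 4 holidays fall on weekdays, so subtract 4.
Business days: 259 − 4 = 255.

255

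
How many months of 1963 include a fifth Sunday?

A month has five Sundays exactly when Sunday falls within its first (length − 28) days.
Jan: 31 days, starts Tue → 5 of Tue, Wed, Thu
Feb: 28 days, starts Fri → 5 of (none)
Mar: 31 days, starts Fri → 5 of Fri, Sat, Sun ✓
Apr: 30 days, starts Mon → 5 of Mon, Tue
May: 31 days, starts Wed → 5 of Wed, Thu, Fri
Jun: 30 days, starts Sat → 5 of Sat, Sun ✓
Jul: 31 days, starts Mon → 5 of Mon, Tue, Wed
Aug: 31 days, starts Thu → 5 of Thu, Fri, Sat
Sep: 30 days, starts Sun → 5 of Sun, Mon ✓
Oct: 31 days, starts Tue → 5 of Tue, Wed, Thu
Nov: 30 days, starts Fri → 5 of Fri, Sat
Dec: 31 days, starts Sun → 5 of Sun, Mon, Tue ✓
Months with five Sundays: Mar, Jun, Sep, Dec.

4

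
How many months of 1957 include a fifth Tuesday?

A month has five Tuesdays exactly when Tuesday falls within its first (length − 28) days.
Jan: 31 days, starts Tue → 5 of Tue, Wed, Thu ✓
Feb: 28 days, starts Fri → 5 of (none)
Mar: 31 days, starts Fri → 5 of Fri, Sat, Sun
Apr: 30 days, starts Mon → 5 of Mon, Tue ✓
May: 31 days, starts Wed → 5 of Wed, Thu, Fri
Jun: 30 days, starts Sat → 5 of Sat, Sun
Jul: 31 days, starts Mon → 5 of Mon, Tue, Wed ✓
Aug: 31 days, starts Thu → 5 of Thu, Fri, Sat
Sep: 30 days, starts Sun → 5 of Sun, Mon
Oct: 31 days, starts Tue → 5 of Tue, Wed, Thu ✓
Nov: 30 days, starts Fri → 5 of Fri, Sat
Dec: 31 days, starts Sun → 5 of Sun, Mon, Tue ✓
Months with five Tuesdays: Jan, Apr, Jul, Oct, Dec.

5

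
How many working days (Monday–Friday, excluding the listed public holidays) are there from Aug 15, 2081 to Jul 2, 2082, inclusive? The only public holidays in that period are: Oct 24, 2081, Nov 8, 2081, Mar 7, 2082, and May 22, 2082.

228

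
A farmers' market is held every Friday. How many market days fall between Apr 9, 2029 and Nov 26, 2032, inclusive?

190

Apr 9, 2029 is a Monday.
From Apr 9, 2029 to Nov 26, 2032 is 1328 days inclusive.
1328 = 7 × 189 + 5, so there are 189 full weeks plus 5 extra days.
Each full week contributes one Friday: 189 so far.
The 5 extra days are Mon, Tue, Wed, Thu, Fri — 1 of them qualifies.
Total: 189 + 1 = 190.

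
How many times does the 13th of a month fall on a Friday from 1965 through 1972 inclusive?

Friday-the-13ths by year:
1965: Aug
1966: May
1967: Jan, Oct
1968: Sep, Dec
1969: Jun
1970: Feb, Mar, Nov
1971: Aug
1972: Oct

12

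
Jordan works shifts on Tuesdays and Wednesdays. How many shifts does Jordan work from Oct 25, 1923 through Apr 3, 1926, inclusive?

254

Oct 25, 1923 is a Thursday.
That's 892 days from start to end, counting both.
892 = 7 × 127 + 3, so there are 127 full weeks plus 3 extra days.
Each full week contributes 2 days from the set (Tue, Wed): 127 × 2 = 254.
The 3 extra days are Thu, Fri, Sat — none qualify.
Total: 254 + 0 = 254.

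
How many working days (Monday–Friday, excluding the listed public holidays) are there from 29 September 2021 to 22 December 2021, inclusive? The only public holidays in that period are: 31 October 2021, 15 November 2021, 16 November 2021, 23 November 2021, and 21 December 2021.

29 September 2021 is a Wednesday.
The range spans 85 days (inclusive of both endpoints).
85 = 7 × 12 + 1, so there are 12 full weeks plus 1 extra day.
Each full week contributes 5 weekdays (Mon–Fri): 12 × 5 = 60.
The 1 extra day is Wed — 1 of them qualifies.
Total: 60 + 1 = 61.
Holidays: 31 October 2021 (Sun); 15 November 2021 (Mon); 16 November 2021 (Tue); 23 November 2021 (Tue); 21 December 2021 (Tue).
4 of the 5 holidays fall on weekdays; the rest are weekends and were already excluded.
Business days: 61 − 4 = 57.

57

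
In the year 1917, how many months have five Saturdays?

4

A month has five Saturdays exactly when Saturday falls within its first (length − 28) days.
Jan: 31 days, starts Mon → 5 of Mon, Tue, Wed
Feb: 28 days, starts Thu → 5 of (none)
Mar: 31 days, starts Thu → 5 of Thu, Fri, Sat ✓
Apr: 30 days, starts Sun → 5 of Sun, Mon
May: 31 days, starts Tue → 5 of Tue, Wed, Thu
Jun: 30 days, starts Fri → 5 of Fri, Sat ✓
Jul: 31 days, starts Sun → 5 of Sun, Mon, Tue
Aug: 31 days, starts Wed → 5 of Wed, Thu, Fri
Sep: 30 days, starts Sat → 5 of Sat, Sun ✓
Oct: 31 days, starts Mon → 5 of Mon, Tue, Wed
Nov: 30 days, starts Thu → 5 of Thu, Fri
Dec: 31 days, starts Sat → 5 of Sat, Sun, Mon ✓
Months with five Saturdays: Mar, Jun, Sep, Dec.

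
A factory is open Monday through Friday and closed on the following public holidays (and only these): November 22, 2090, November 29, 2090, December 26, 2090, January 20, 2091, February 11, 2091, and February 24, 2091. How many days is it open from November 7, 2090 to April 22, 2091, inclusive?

116

November 7, 2090 is a Tuesday.
From November 7, 2090 to April 22, 2091 is 167 days inclusive.
167 = 7 × 23 + 6, so there are 23 full weeks plus 6 extra days.
Each full week contributes 5 weekdays (Mon–Fri): 23 × 5 = 115.
The 6 extra days are Tue, Wed, Thu, Fri, Sat, Sun — 4 of them qualify.
Total: 115 + 4 = 119.
Holidays: November 22, 2090 (Wed); November 29, 2090 (Wed); December 26, 2090 (Tue); January 20, 2091 (Sat); February 11, 2091 (Sun); February 24, 2091 (Sat).
3 of the 6 holidays fall on weekdays; the rest are weekends and were already excluded.
Business days: 119 − 3 = 116.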